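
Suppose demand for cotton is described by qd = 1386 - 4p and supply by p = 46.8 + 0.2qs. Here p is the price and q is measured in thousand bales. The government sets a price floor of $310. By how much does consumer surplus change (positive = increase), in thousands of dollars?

-52780

Rearranging supply gives qs = 5p - 234. Equilibrium: 1386 - 4p = 5p - 234, so 1620 = 9p and p* = 180, q* = 666.
The floor of 310 is above the equilibrium price 180, so it binds.
At p = 310: qd = 1386 - 4·310 = 146 and qs = 5·310 - 234 = 1316.
Consumer surplus without the control is ½ · (346.5 - 180) · 666 = 55444.5.
With the floor, consumers buy 146 units at 310, so CS = ½ · (346.5 - 310) · 146 = 2664.5.
Change in consumer surplus = 2664.5 - 55444.5 = -52780.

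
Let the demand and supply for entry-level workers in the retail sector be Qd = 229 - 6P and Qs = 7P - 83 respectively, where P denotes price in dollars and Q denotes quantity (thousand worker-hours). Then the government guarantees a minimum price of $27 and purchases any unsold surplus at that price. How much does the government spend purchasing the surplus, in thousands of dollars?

In a free market, 229 - 6P = 7P - 83 gives the equilibrium P* = 24, Q* = 85.
The floor of 27 is above the equilibrium price 24, so it binds.
At P = 27: Qd = 229 - 6·27 = 67 and Qs = 7·27 - 83 = 106.
Surplus = Qs - Qd = 39.
Government expenditure = surplus × support price = 39 × 27 = 1053.

1053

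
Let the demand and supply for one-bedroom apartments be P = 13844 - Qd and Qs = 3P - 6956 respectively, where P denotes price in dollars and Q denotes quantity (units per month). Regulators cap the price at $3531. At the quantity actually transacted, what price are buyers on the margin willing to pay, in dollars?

Rearranging demand gives Qd = 13844 - P. In a free market, 13844 - P = 3P - 6956 gives the equilibrium P* = 5200, Q* = 8644.
Since 3531 < 5200, the ceiling is binding.
At P = 3531: Qd = 13844 - 3531 = 10313 and Qs = 3·3531 - 6956 = 3637.
Only 3637 units reach the market. On the demand curve, the marginal buyer's willingness to pay at Q = 3637 is (13844 - 3637) = 10207.

10207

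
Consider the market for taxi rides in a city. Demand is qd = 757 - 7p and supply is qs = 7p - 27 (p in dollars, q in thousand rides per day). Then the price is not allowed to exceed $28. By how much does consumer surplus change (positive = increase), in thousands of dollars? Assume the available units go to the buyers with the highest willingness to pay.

Equilibrium: 757 - 7p = 7p - 27, so 784 = 14p and p* = 56, q* = 365.
Because the ceiling (28) lies below the market-clearing price, it is binding.
At p = 28: qd = 757 - 7·28 = 561 and qs = 7·28 - 27 = 169.
Consumer surplus without the control is ½ · (757/7 - 56) · 365 = 133225/14.
With the ceiling, 169 units are sold at 28 (assume they go to the highest-value buyers). The demand price at q = 169 is 84, so CS = ½ · [(757/7 - 28) + (84 - 28)] · 169 = 161057/14.
Change in consumer surplus = 161057/14 - 133225/14 = 1988.

1988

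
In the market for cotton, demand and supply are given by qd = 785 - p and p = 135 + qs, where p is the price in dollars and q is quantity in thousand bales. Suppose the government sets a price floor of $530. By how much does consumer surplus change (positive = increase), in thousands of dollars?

Rearranging supply gives qs = p - 135. Without the control the market clears where 785 - p = p - 135, i.e. p* = 460 and q* = 325.
The floor of 530 is above the equilibrium price 460, so it binds.
At p = 530: qd = 785 - 530 = 255 and qs = 530 - 135 = 395.
Consumer surplus without the control is ½ · (785 - 460) · 325 = 52812.5.
With the floor, consumers buy 255 units at 530, so CS = ½ · (785 - 530) · 255 = 32512.5.
Change in consumer surplus = 32512.5 - 52812.5 = -20300.

-20300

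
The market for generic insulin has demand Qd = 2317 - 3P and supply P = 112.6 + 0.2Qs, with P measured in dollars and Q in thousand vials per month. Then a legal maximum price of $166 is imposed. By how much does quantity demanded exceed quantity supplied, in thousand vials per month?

Rearranging supply gives Qs = 5P - 563. In a free market, 2317 - 3P = 5P - 563 gives the equilibrium P* = 360, Q* = 1237.
The ceiling of 166 is below the equilibrium price 360, so it binds.
At P = 166: Qd = 2317 - 3·166 = 1819 and Qs = 5·166 - 563 = 267.
Shortage = Qd - Qs = 1819 - 267 = 1552.

1552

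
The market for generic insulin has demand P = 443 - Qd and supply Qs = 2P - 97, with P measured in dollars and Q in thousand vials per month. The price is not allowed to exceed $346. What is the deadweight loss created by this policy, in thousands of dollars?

0

Rearranging demand gives Qd = 443 - P. Setting quantity demanded equal to quantity supplied, 443 - P = 2P - 97, gives P* = 180 and Q* = 263.
Since 346 is above P* = 180, the ceiling does not bind and the free-market outcome prevails.
Since the control does not bind, no trades are prevented and deadweight loss is zero.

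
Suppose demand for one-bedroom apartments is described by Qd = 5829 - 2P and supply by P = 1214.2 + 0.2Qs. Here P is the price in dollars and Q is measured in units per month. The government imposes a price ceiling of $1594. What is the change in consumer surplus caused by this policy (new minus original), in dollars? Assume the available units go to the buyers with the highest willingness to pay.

131069

Rearranging supply gives Qs = 5P - 6071. Equilibrium: 5829 - 2P = 5P - 6071, so 11900 = 7P and P* = 1700, Q* = 2429.
The ceiling of 1594 is below the equilibrium price 1700, so it binds.
At P = 1594: Qd = 5829 - 2·1594 = 2641 and Qs = 5·1594 - 6071 = 1899.
Consumer surplus without the control is ½ · (2914.5 - 1700) · 2429 = 1475010.25.
With the ceiling, 1899 units are sold at 1594 (assume they go to the highest-value buyers). The demand price at Q = 1899 is 1965, so CS = ½ · [(2914.5 - 1594) + (1965 - 1594)] · 1899 = 1606079.25.
Change in consumer surplus = 1606079.25 - 1475010.25 = 131069.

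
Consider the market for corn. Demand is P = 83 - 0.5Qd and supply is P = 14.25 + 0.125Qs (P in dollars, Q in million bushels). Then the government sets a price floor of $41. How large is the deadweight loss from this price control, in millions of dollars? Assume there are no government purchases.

211.25

Rearranging demand gives Qd = 166 - 2P; rearranging supply gives Qs = 8P - 114. Setting quantity demanded equal to quantity supplied, 166 - 2P = 8P - 114, gives P* = 28 and Q* = 110.
Since 41 > 28, the floor is binding.
At P = 41: Qd = 166 - 2·41 = 84 and Qs = 8·41 - 114 = 214.
Quantity traded falls to 84. At Q = 84 the demand price is (166 - 84)/2 = 41 and the supply price is (114 + 84)/8 = 24.75.
Deadweight loss = ½ · (41 - 24.75) · (110 - 84) = ½ · 16.25 · 26 = 211.25.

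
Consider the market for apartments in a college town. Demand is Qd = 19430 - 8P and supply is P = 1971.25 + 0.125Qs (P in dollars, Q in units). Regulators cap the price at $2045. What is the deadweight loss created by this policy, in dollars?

192200

Rearranging supply gives Qs = 8P - 15770. In a free market, 19430 - 8P = 8P - 15770 gives the equilibrium P* = 2200, Q* = 1830.
Since 2045 < 2200, the ceiling is binding.
At P = 2045: Qd = 19430 - 8·2045 = 3070 and Qs = 8·2045 - 15770 = 590.
Quantity traded falls to 590. At Q = 590 the demand price is (19430 - 590)/8 = 2355 and the supply price is (15770 + 590)/8 = 2045.
Deadweight loss = ½ · (2355 - 2045) · (1830 - 590) = ½ · 310 · 1240 = 192200.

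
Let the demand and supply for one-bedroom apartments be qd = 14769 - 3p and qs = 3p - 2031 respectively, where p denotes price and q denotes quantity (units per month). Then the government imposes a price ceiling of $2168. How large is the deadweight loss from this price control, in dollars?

Setting quantity demanded equal to quantity supplied, 14769 - 3p = 3p - 2031, gives p* = 2800 and q* = 6369.
The ceiling of 2168 is below the equilibrium price 2800, so it binds.
At p = 2168: qd = 14769 - 3·2168 = 8265 and qs = 3·2168 - 2031 = 4473.
Quantity traded falls to 4473. At q = 4473 the demand price is (14769 - 4473)/3 = 3432 and the supply price is (2031 + 4473)/3 = 2168.
Deadweight loss = ½ · (3432 - 2168) · (6369 - 4473) = ½ · 1264 · 1896 = 1198272.

1198272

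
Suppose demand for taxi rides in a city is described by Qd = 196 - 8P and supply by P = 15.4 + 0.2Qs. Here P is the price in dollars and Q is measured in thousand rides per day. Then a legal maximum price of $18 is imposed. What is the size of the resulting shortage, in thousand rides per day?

39

Rearranging supply gives Qs = 5P - 77. In a free market, 196 - 8P = 5P - 77 gives the equilibrium P* = 21, Q* = 28.
Since 18 < 21, the ceiling is binding.
At P = 18: Qd = 196 - 8·18 = 52 and Qs = 5·18 - 77 = 13.
Shortage = Qd - Qs = 52 - 13 = 39.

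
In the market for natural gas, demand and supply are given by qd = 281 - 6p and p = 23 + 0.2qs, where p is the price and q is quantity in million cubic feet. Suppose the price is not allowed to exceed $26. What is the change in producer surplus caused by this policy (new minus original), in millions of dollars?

Rearranging supply gives qs = 5p - 115. Equilibrium: 281 - 6p = 5p - 115, so 396 = 11p and p* = 36, q* = 65.
Since 26 < 36, the ceiling is binding.
At p = 26: qd = 281 - 6·26 = 125 and qs = 5·26 - 115 = 15.
Producer surplus without the control is ½ · (36 - 23) · 65 = 422.5.
With the ceiling, producers sell 15 units at 26, so PS = ½ · (26 - 23) · 15 = 22.5.
Change in producer surplus = 22.5 - 422.5 = -400.

-400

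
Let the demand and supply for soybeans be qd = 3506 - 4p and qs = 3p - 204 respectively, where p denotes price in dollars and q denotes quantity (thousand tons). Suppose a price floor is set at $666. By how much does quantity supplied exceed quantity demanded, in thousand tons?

952

Equilibrium: 3506 - 4p = 3p - 204, so 3710 = 7p and p* = 530, q* = 1386.
Because the floor (666) lies above the market-clearing price, it is binding.
At p = 666: qd = 3506 - 4·666 = 842 and qs = 3·666 - 204 = 1794.
Surplus = qs - qd = 1794 - 842 = 952.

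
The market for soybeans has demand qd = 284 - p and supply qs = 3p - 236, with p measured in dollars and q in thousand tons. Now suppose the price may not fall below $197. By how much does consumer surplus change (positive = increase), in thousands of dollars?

Equilibrium: 284 - p = 3p - 236, so 520 = 4p and p* = 130, q* = 154.
The floor of 197 is above the equilibrium price 130, so it binds.
At p = 197: qd = 284 - 197 = 87 and qs = 3·197 - 236 = 355.
Consumer surplus without the control is ½ · (284 - 130) · 154 = 11858.
With the floor, consumers buy 87 units at 197, so CS = ½ · (284 - 197) · 87 = 3784.5.
Change in consumer surplus = 3784.5 - 11858 = -8073.5.

-8073.5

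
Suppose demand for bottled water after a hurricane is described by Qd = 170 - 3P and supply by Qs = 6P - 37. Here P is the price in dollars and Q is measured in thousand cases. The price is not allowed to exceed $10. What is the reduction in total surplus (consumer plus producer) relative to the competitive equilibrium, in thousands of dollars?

1521

In a free market, 170 - 3P = 6P - 37 gives the equilibrium P* = 23, Q* = 101.
The ceiling of 10 is below the equilibrium price 23, so it binds.
At P = 10: Qd = 170 - 3·10 = 140 and Qs = 6·10 - 37 = 23.
Quantity traded falls to 23. At Q = 23 the demand price is (170 - 23)/3 = 49 and the supply price is (37 + 23)/6 = 10.
Deadweight loss = ½ · (49 - 10) · (101 - 23) = ½ · 39 · 78 = 1521.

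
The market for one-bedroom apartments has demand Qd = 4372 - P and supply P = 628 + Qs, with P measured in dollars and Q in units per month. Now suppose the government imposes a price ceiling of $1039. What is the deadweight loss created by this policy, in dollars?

2134521

Rearranging supply gives Qs = P - 628. Setting quantity demanded equal to quantity supplied, 4372 - P = P - 628, gives P* = 2500 and Q* = 1872.
Since 1039 < 2500, the ceiling is binding.
At P = 1039: Qd = 4372 - 1039 = 3333 and Qs = 1039 - 628 = 411.
Quantity traded falls to 411. At Q = 411 the demand price is 4372 - 411 = 3961 and the supply price is 628 + 411 = 1039.
Deadweight loss = ½ · (3961 - 1039) · (1872 - 411) = ½ · 2922 · 1461 = 2134521.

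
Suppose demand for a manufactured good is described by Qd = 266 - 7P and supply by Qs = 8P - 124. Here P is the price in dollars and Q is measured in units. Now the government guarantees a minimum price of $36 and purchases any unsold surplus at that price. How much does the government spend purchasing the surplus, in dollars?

5400

In a free market, 266 - 7P = 8P - 124 gives the equilibrium P* = 26, Q* = 84.
Because the floor (36) lies above the market-clearing price, it is binding.
At P = 36: Qd = 266 - 7·36 = 14 and Qs = 8·36 - 124 = 164.
Surplus = Qs - Qd = 150.
Government expenditure = surplus × support price = 150 × 36 = 5400.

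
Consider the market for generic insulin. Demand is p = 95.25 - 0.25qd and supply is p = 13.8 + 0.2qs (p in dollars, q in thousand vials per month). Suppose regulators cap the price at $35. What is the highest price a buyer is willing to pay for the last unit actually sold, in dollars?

68.75

Rearranging demand gives qd = 381 - 4p; rearranging supply gives qs = 5p - 69. Without the control the market clears where 381 - 4p = 5p - 69, i.e. p* = 50 and q* = 181.
The ceiling of 35 is below the equilibrium price 50, so it binds.
At p = 35: qd = 381 - 4·35 = 241 and qs = 5·35 - 69 = 106.
Only 106 units reach the market. On the demand curve, the marginal buyer's willingness to pay at q = 106 is (381 - 106)/4 = 68.75.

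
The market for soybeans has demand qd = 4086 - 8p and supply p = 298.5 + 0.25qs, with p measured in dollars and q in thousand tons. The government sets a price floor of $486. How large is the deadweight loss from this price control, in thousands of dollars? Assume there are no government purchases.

25392

Rearranging supply gives qs = 4p - 1194. Equilibrium: 4086 - 8p = 4p - 1194, so 5280 = 12p and p* = 440, q* = 566.
Since 486 > 440, the floor is binding.
At p = 486: qd = 4086 - 8·486 = 198 and qs = 4·486 - 1194 = 750.
Quantity traded falls to 198. At q = 198 the demand price is (4086 - 198)/8 = 486 and the supply price is (1194 + 198)/4 = 348.
Deadweight loss = ½ · (486 - 348) · (566 - 198) = ½ · 138 · 368 = 25392.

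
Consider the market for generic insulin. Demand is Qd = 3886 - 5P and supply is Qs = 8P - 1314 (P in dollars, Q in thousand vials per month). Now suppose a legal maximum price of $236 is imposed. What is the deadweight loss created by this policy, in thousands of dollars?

In a free market, 3886 - 5P = 8P - 1314 gives the equilibrium P* = 400, Q* = 1886.
The ceiling of 236 is below the equilibrium price 400, so it binds.
At P = 236: Qd = 3886 - 5·236 = 2706 and Qs = 8·236 - 1314 = 574.
Quantity traded falls to 574. At Q = 574 the demand price is (3886 - 574)/5 = 662.4 and the supply price is (1314 + 574)/8 = 236.
Deadweight loss = ½ · (662.4 - 236) · (1886 - 574) = ½ · 426.4 · 1312 = 279718.4.

279718.4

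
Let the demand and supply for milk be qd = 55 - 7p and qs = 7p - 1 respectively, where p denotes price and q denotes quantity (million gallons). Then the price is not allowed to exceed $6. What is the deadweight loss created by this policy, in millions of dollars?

0

Setting quantity demanded equal to quantity supplied, 55 - 7p = 7p - 1, gives p* = 4 and q* = 27.
The ceiling of 6 is above the equilibrium price 4, so it is not binding; the market clears at p* = 4, q* = 27.
Since the control does not bind, no trades are prevented and deadweight loss is zero.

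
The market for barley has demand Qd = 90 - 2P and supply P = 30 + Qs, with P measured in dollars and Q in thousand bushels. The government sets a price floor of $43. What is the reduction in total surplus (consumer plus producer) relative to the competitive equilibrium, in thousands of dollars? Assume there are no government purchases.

27

Rearranging supply gives Qs = P - 30. Without the control the market clears where 90 - 2P = P - 30, i.e. P* = 40 and Q* = 10.
Since 43 > 40, the floor is binding.
At P = 43: Qd = 90 - 2·43 = 4 and Qs = 43 - 30 = 13.
Quantity traded falls to 4. At Q = 4 the demand price is (90 - 4)/2 = 43 and the supply price is 30 + 4 = 34.
Deadweight loss = ½ · (43 - 34) · (10 - 4) = ½ · 9 · 6 = 27.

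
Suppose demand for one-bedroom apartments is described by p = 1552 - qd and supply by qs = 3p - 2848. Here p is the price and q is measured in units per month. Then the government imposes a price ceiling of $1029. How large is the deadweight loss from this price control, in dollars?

30246

Rearranging demand gives qd = 1552 - p. In a free market, 1552 - p = 3p - 2848 gives the equilibrium p* = 1100, q* = 452.
The ceiling of 1029 is below the equilibrium price 1100, so it binds.
At p = 1029: qd = 1552 - 1029 = 523 and qs = 3·1029 - 2848 = 239.
Quantity traded falls to 239. At q = 239 the demand price is 1552 - 239 = 1313 and the supply price is (2848 + 239)/3 = 1029.
Deadweight loss = ½ · (1313 - 1029) · (452 - 239) = ½ · 284 · 213 = 30246.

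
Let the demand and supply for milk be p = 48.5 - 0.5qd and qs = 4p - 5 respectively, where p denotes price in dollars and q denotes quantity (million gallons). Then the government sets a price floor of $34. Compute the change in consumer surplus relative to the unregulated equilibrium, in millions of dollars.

Rearranging demand gives qd = 97 - 2p. Setting quantity demanded equal to quantity supplied, 97 - 2p = 4p - 5, gives p* = 17 and q* = 63.
Since 34 > 17, the floor is binding.
At p = 34: qd = 97 - 2·34 = 29 and qs = 4·34 - 5 = 131.
Consumer surplus without the control is ½ · (48.5 - 17) · 63 = 992.25.
With the floor, consumers buy 29 units at 34, so CS = ½ · (48.5 - 34) · 29 = 210.25.
Change in consumer surplus = 210.25 - 992.25 = -782.

-782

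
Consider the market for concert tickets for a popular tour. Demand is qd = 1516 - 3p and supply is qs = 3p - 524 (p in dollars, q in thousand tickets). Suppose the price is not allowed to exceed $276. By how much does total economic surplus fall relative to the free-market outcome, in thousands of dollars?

12288

Setting quantity demanded equal to quantity supplied, 1516 - 3p = 3p - 524, gives p* = 340 and q* = 496.
Since 276 < 340, the ceiling is binding.
At p = 276: qd = 1516 - 3·276 = 688 and qs = 3·276 - 524 = 304.
Quantity traded falls to 304. At q = 304 the demand price is (1516 - 304)/3 = 404 and the supply price is (524 + 304)/3 = 276.
Deadweight loss = ½ · (404 - 276) · (496 - 304) = ½ · 128 · 192 = 12288.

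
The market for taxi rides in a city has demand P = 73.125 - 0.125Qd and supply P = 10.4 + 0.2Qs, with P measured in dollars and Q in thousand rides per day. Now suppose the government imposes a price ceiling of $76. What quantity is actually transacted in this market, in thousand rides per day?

Rearranging demand gives Qd = 585 - 8P; rearranging supply gives Qs = 5P - 52. In a free market, 585 - 8P = 5P - 52 gives the equilibrium P* = 49, Q* = 193.
The ceiling of 76 is above the equilibrium price 49, so it is not binding; the market clears at P* = 49, Q* = 193.

193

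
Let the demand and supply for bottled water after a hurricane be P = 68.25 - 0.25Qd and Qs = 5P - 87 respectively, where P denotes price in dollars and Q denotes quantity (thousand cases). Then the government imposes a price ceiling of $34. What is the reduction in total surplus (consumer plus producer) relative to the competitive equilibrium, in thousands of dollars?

202.5

Rearranging demand gives Qd = 273 - 4P. Equilibrium: 273 - 4P = 5P - 87, so 360 = 9P and P* = 40, Q* = 113.
Since 34 < 40, the ceiling is binding.
At P = 34: Qd = 273 - 4·34 = 137 and Qs = 5·34 - 87 = 83.
Quantity traded falls to 83. At Q = 83 the demand price is (273 - 83)/4 = 47.5 and the supply price is (87 + 83)/5 = 34.
Deadweight loss = ½ · (47.5 - 34) · (113 - 83) = ½ · 13.5 · 30 = 202.5.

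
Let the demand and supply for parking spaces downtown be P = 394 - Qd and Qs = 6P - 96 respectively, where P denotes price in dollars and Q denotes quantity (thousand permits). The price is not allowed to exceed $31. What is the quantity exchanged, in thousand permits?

90

Rearranging demand gives Qd = 394 - P. Equilibrium: 394 - P = 6P - 96, so 490 = 7P and P* = 70, Q* = 324.
Because the ceiling (31) lies below the market-clearing price, it is binding.
At P = 31: Qd = 394 - 31 = 363 and Qs = 6·31 - 96 = 90.
The quantity actually transacted is the short side, supply: 90.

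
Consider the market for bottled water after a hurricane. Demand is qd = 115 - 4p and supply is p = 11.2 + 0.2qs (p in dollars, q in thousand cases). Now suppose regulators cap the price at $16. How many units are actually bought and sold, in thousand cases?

Rearranging supply gives qs = 5p - 56. Without the control the market clears where 115 - 4p = 5p - 56, i.e. p* = 19 and q* = 39.
Since 16 < 19, the ceiling is binding.
At p = 16: qd = 115 - 4·16 = 51 and qs = 5·16 - 56 = 24.
The quantity actually transacted is the short side, supply: 24.

24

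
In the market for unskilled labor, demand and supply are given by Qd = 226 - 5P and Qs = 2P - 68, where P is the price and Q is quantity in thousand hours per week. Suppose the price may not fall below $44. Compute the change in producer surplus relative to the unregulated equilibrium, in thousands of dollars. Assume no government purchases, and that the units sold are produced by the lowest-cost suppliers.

-13

Without the control the market clears where 226 - 5P = 2P - 68, i.e. P* = 42 and Q* = 16.
Since 44 > 42, the floor is binding.
At P = 44: Qd = 226 - 5·44 = 6 and Qs = 2·44 - 68 = 20.
Producer surplus without the control is ½ · (42 - 34) · 16 = 64.
With the floor, 6 units are sold at 44. The supply price at Q = 6 is 37, so PS = ½ · [(44 - 34) + (44 - 37)] · 6 = 51.
Change in producer surplus = 51 - 64 = -13.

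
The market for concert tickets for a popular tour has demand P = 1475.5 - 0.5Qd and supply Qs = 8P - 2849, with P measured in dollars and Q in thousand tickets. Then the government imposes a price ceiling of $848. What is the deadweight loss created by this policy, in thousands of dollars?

Rearranging demand gives Qd = 2951 - 2P. Equilibrium: 2951 - 2P = 8P - 2849, so 5800 = 10P and P* = 580, Q* = 1791.
The ceiling of 848 is above the equilibrium price 580, so it is not binding; the market clears at P* = 580, Q* = 1791.
Since the control does not bind, no trades are prevented and deadweight loss is zero.

0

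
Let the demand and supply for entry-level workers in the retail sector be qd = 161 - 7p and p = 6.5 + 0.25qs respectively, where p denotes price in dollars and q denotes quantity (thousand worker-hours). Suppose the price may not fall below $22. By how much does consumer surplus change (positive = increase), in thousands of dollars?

Rearranging supply gives qs = 4p - 26. Equilibrium: 161 - 7p = 4p - 26, so 187 = 11p and p* = 17, q* = 42.
The floor of 22 is above the equilibrium price 17, so it binds.
At p = 22: qd = 161 - 7·22 = 7 and qs = 4·22 - 26 = 62.
Consumer surplus without the control is ½ · (23 - 17) · 42 = 126.
With the floor, consumers buy 7 units at 22, so CS = ½ · (23 - 22) · 7 = 3.5.
Change in consumer surplus = 3.5 - 126 = -122.5.

-122.5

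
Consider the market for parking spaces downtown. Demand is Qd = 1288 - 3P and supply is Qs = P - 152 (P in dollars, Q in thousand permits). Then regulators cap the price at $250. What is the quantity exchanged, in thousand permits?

98

Without the control the market clears where 1288 - 3P = P - 152, i.e. P* = 360 and Q* = 208.
Since 250 < 360, the ceiling is binding.
At P = 250: Qd = 1288 - 3·250 = 538 and Qs = 250 - 152 = 98.
The quantity actually transacted is the short side, supply: 98.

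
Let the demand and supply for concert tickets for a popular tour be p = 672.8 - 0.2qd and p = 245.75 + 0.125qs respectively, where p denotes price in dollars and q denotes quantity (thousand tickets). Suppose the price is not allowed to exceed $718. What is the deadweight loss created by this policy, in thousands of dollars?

Rearranging demand gives qd = 3364 - 5p; rearranging supply gives qs = 8p - 1966. In a free market, 3364 - 5p = 8p - 1966 gives the equilibrium p* = 410, q* = 1314.
The ceiling of 718 is above the equilibrium price 410, so it is not binding; the market clears at p* = 410, q* = 1314.
Since the control does not bind, no trades are prevented and deadweight loss is zero.

0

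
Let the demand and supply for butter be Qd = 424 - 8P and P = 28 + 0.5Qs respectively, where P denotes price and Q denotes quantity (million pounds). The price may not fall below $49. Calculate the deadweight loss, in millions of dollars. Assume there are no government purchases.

Rearranging supply gives Qs = 2P - 56. Setting quantity demanded equal to quantity supplied, 424 - 8P = 2P - 56, gives P* = 48 and Q* = 40.
The floor of 49 is above the equilibrium price 48, so it binds.
At P = 49: Qd = 424 - 8·49 = 32 and Qs = 2·49 - 56 = 42.
Quantity traded falls to 32. At Q = 32 the demand price is (424 - 32)/8 = 49 and the supply price is (56 + 32)/2 = 44.
Deadweight loss = ½ · (49 - 44) · (40 - 32) = ½ · 5 · 8 = 20.

20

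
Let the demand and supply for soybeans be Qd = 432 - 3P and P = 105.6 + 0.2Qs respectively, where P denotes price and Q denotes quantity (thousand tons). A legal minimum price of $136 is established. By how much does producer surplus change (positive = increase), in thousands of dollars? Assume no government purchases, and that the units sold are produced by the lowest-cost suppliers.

153.6

Rearranging supply gives Qs = 5P - 528. Equilibrium: 432 - 3P = 5P - 528, so 960 = 8P and P* = 120, Q* = 72.
The floor of 136 is above the equilibrium price 120, so it binds.
At P = 136: Qd = 432 - 3·136 = 24 and Qs = 5·136 - 528 = 152.
Producer surplus without the control is ½ · (120 - 105.6) · 72 = 518.4.
With the floor, 24 units are sold at 136. The supply price at Q = 24 is 110.4, so PS = ½ · [(136 - 105.6) + (136 - 110.4)] · 24 = 672.
Change in producer surplus = 672 - 518.4 = 153.6.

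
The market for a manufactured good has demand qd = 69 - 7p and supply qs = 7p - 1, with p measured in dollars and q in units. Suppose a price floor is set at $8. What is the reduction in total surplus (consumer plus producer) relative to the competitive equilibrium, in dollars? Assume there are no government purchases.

63

Equilibrium: 69 - 7p = 7p - 1, so 70 = 14p and p* = 5, q* = 34.
Since 8 > 5, the floor is binding.
At p = 8: qd = 69 - 7·8 = 13 and qs = 7·8 - 1 = 55.
Quantity traded falls to 13. At q = 13 the demand price is (69 - 13)/7 = 8 and the supply price is (1 + 13)/7 = 2.
Deadweight loss = ½ · (8 - 2) · (34 - 13) = ½ · 6 · 21 = 63.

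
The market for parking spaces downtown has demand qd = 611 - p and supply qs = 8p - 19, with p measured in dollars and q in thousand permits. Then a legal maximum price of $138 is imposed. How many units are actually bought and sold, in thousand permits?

Without the control the market clears where 611 - p = 8p - 19, i.e. p* = 70 and q* = 541.
The ceiling of 138 is above the equilibrium price 70, so it is not binding; the market clears at p* = 70, q* = 541.

541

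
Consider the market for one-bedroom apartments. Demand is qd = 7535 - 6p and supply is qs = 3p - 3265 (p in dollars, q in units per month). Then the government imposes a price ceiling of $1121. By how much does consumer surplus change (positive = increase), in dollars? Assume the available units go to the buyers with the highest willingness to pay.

3061.25

Equilibrium: 7535 - 6p = 3p - 3265, so 10800 = 9p and p* = 1200, q* = 335.
Since 1121 < 1200, the ceiling is binding.
At p = 1121: qd = 7535 - 6·1121 = 809 and qs = 3·1121 - 3265 = 98.
Consumer surplus without the control is ½ · (7535/6 - 1200) · 335 = 112225/12.
With the ceiling, 98 units are sold at 1121 (assume they go to the highest-value buyers). The demand price at q = 98 is 1239.5, so CS = ½ · [(7535/6 - 1121) + (1239.5 - 1121)] · 98 = 37240/3.
Change in consumer surplus = 37240/3 - 112225/12 = 3061.25.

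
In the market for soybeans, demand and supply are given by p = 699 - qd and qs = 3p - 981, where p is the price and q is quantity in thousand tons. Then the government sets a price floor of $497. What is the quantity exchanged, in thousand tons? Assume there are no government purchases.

202

Rearranging demand gives qd = 699 - p. Without the control the market clears where 699 - p = 3p - 981, i.e. p* = 420 and q* = 279.
Because the floor (497) lies above the market-clearing price, it is binding.
At p = 497: qd = 699 - 497 = 202 and qs = 3·497 - 981 = 510.
The quantity actually transacted is the short side, demand: 202.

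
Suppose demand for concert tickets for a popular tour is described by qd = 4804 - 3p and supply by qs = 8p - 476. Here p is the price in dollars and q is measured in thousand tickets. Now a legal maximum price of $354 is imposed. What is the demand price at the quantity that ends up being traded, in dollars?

816

Without the control the market clears where 4804 - 3p = 8p - 476, i.e. p* = 480 and q* = 3364.
Since 354 < 480, the ceiling is binding.
At p = 354: qd = 4804 - 3·354 = 3742 and qs = 8·354 - 476 = 2356.
Only 2356 units reach the market. On the demand curve, the marginal buyer's willingness to pay at q = 2356 is (4804 - 2356)/3 = 816.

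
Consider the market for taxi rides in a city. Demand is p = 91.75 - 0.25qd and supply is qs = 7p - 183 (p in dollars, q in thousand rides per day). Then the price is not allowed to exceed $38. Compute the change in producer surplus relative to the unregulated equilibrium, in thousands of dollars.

-1500

Rearranging demand gives qd = 367 - 4p. Setting quantity demanded equal to quantity supplied, 367 - 4p = 7p - 183, gives p* = 50 and q* = 167.
The ceiling of 38 is below the equilibrium price 50, so it binds.
At p = 38: qd = 367 - 4·38 = 215 and qs = 7·38 - 183 = 83.
Producer surplus without the control is ½ · (50 - 183/7) · 167 = 27889/14.
With the ceiling, producers sell 83 units at 38, so PS = ½ · (38 - 183/7) · 83 = 6889/14.
Change in producer surplus = 6889/14 - 27889/14 = -1500.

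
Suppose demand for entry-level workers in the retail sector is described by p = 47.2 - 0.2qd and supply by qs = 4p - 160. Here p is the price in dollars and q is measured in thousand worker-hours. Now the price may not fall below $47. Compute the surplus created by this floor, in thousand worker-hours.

Rearranging demand gives qd = 236 - 5p. Without the control the market clears where 236 - 5p = 4p - 160, i.e. p* = 44 and q* = 16.
Since 47 > 44, the floor is binding.
At p = 47: qd = 236 - 5·47 = 1 and qs = 4·47 - 160 = 28.
Surplus = qs - qd = 28 - 1 = 27.

27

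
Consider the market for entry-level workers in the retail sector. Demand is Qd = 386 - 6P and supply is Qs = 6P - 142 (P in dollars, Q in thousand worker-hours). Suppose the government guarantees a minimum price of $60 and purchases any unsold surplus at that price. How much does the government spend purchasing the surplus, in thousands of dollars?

11520

Setting quantity demanded equal to quantity supplied, 386 - 6P = 6P - 142, gives P* = 44 and Q* = 122.
The floor of 60 is above the equilibrium price 44, so it binds.
At P = 60: Qd = 386 - 6·60 = 26 and Qs = 6·60 - 142 = 218.
Surplus = Qs - Qd = 192.
Government expenditure = surplus × support price = 192 × 60 = 11520.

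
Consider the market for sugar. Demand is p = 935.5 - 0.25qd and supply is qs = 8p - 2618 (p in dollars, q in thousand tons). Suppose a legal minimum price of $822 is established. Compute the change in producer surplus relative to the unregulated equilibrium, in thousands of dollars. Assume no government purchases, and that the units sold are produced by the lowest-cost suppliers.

47304

Rearranging demand gives qd = 3742 - 4p. In a free market, 3742 - 4p = 8p - 2618 gives the equilibrium p* = 530, q* = 1622.
Since 822 > 530, the floor is binding.
At p = 822: qd = 3742 - 4·822 = 454 and qs = 8·822 - 2618 = 3958.
Producer surplus without the control is ½ · (530 - 327.25) · 1622 = 164430.25.
With the floor, 454 units are sold at 822. The supply price at q = 454 is 384, so PS = ½ · [(822 - 327.25) + (822 - 384)] · 454 = 211734.25.
Change in producer surplus = 211734.25 - 164430.25 = 47304.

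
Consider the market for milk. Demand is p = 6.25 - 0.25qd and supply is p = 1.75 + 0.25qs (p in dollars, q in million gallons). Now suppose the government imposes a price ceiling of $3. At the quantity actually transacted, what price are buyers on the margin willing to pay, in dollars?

5

Rearranging demand gives qd = 25 - 4p; rearranging supply gives qs = 4p - 7. Without the control the market clears where 25 - 4p = 4p - 7, i.e. p* = 4 and q* = 9.
Because the ceiling (3) lies below the market-clearing price, it is binding.
At p = 3: qd = 25 - 4·3 = 13 and qs = 4·3 - 7 = 5.
Only 5 units reach the market. On the demand curve, the marginal buyer's willingness to pay at q = 5 is (25 - 5)/4 = 5.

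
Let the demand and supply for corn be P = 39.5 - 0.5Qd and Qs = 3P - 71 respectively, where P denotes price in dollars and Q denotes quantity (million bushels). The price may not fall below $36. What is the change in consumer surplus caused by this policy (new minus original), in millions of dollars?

-78

Rearranging demand gives Qd = 79 - 2P. In a free market, 79 - 2P = 3P - 71 gives the equilibrium P* = 30, Q* = 19.
Since 36 > 30, the floor is binding.
At P = 36: Qd = 79 - 2·36 = 7 and Qs = 3·36 - 71 = 37.
Consumer surplus without the control is ½ · (39.5 - 30) · 19 = 90.25.
With the floor, consumers buy 7 units at 36, so CS = ½ · (39.5 - 36) · 7 = 12.25.
Change in consumer surplus = 12.25 - 90.25 = -78.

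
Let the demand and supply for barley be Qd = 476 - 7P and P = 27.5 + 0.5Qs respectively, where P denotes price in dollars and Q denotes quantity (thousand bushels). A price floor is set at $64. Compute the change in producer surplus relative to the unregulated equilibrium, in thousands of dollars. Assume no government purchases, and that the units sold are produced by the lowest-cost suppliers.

-166.25

Rearranging supply gives Qs = 2P - 55. Without the control the market clears where 476 - 7P = 2P - 55, i.e. P* = 59 and Q* = 63.
Because the floor (64) lies above the market-clearing price, it is binding.
At P = 64: Qd = 476 - 7·64 = 28 and Qs = 2·64 - 55 = 73.
Producer surplus without the control is ½ · (59 - 27.5) · 63 = 992.25.
With the floor, 28 units are sold at 64. The supply price at Q = 28 is 41.5, so PS = ½ · [(64 - 27.5) + (64 - 41.5)] · 28 = 826.
Change in producer surplus = 826 - 992.25 = -166.25.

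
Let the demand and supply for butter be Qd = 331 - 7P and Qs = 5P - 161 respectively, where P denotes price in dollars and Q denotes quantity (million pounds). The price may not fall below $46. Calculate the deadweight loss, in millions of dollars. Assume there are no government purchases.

In a free market, 331 - 7P = 5P - 161 gives the equilibrium P* = 41, Q* = 44.
Because the floor (46) lies above the market-clearing price, it is binding.
At P = 46: Qd = 331 - 7·46 = 9 and Qs = 5·46 - 161 = 69.
Quantity traded falls to 9. At Q = 9 the demand price is (331 - 9)/7 = 46 and the supply price is (161 + 9)/5 = 34.
Deadweight loss = ½ · (46 - 34) · (44 - 9) = ½ · 12 · 35 = 210.

210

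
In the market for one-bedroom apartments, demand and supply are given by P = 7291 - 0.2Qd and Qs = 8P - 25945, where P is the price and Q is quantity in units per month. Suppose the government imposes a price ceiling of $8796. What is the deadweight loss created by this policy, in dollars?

0

Rearranging demand gives Qd = 36455 - 5P. Without the control the market clears where 36455 - 5P = 8P - 25945, i.e. P* = 4800 and Q* = 12455.
Since 8796 is above P* = 4800, the ceiling does not bind and the free-market outcome prevails.
Since the control does not bind, no trades are prevented and deadweight loss is zero.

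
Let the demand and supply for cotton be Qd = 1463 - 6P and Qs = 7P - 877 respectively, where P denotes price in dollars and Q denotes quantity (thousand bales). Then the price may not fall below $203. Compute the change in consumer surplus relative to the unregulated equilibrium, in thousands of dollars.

-7222

Without the control the market clears where 1463 - 6P = 7P - 877, i.e. P* = 180 and Q* = 383.
Since 203 > 180, the floor is binding.
At P = 203: Qd = 1463 - 6·203 = 245 and Qs = 7·203 - 877 = 544.
Consumer surplus without the control is ½ · (1463/6 - 180) · 383 = 146689/12.
With the floor, consumers buy 245 units at 203, so CS = ½ · (1463/6 - 203) · 245 = 60025/12.
Change in consumer surplus = 60025/12 - 146689/12 = -7222.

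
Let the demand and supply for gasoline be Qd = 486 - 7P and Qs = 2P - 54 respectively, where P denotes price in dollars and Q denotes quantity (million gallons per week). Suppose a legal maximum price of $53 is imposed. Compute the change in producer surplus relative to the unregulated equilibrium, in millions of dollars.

-413

In a free market, 486 - 7P = 2P - 54 gives the equilibrium P* = 60, Q* = 66.
The ceiling of 53 is below the equilibrium price 60, so it binds.
At P = 53: Qd = 486 - 7·53 = 115 and Qs = 2·53 - 54 = 52.
Producer surplus without the control is ½ · (60 - 27) · 66 = 1089.
With the ceiling, producers sell 52 units at 53, so PS = ½ · (53 - 27) · 52 = 676.
Change in producer surplus = 676 - 1089 = -413.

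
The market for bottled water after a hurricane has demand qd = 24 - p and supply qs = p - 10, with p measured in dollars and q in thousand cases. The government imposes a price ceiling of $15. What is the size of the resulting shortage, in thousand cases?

4

Setting quantity demanded equal to quantity supplied, 24 - p = p - 10, gives p* = 17 and q* = 7.
Since 15 < 17, the ceiling is binding.
At p = 15: qd = 24 - 15 = 9 and qs = 15 - 10 = 5.
Shortage = qd - qs = 9 - 5 = 4.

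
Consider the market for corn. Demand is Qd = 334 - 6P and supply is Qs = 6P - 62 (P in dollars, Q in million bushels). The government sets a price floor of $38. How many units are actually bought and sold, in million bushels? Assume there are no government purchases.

106

In a free market, 334 - 6P = 6P - 62 gives the equilibrium P* = 33, Q* = 136.
Because the floor (38) lies above the market-clearing price, it is binding.
At P = 38: Qd = 334 - 6·38 = 106 and Qs = 6·38 - 62 = 166.
The quantity actually transacted is the short side, demand: 106.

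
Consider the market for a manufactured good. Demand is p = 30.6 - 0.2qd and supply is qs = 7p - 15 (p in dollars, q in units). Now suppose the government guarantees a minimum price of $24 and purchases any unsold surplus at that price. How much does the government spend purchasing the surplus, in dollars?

Rearranging demand gives qd = 153 - 5p. Without the control the market clears where 153 - 5p = 7p - 15, i.e. p* = 14 and q* = 83.
Since 24 > 14, the floor is binding.
At p = 24: qd = 153 - 5·24 = 33 and qs = 7·24 - 15 = 153.
Surplus = qs - qd = 120.
Government expenditure = surplus × support price = 120 × 24 = 2880.

2880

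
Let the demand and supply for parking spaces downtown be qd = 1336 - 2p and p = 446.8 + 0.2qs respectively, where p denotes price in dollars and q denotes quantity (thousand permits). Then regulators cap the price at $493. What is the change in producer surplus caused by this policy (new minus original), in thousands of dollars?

Rearranging supply gives qs = 5p - 2234. Setting quantity demanded equal to quantity supplied, 1336 - 2p = 5p - 2234, gives p* = 510 and q* = 316.
Since 493 < 510, the ceiling is binding.
At p = 493: qd = 1336 - 2·493 = 350 and qs = 5·493 - 2234 = 231.
Producer surplus without the control is ½ · (510 - 446.8) · 316 = 9985.6.
With the ceiling, producers sell 231 units at 493, so PS = ½ · (493 - 446.8) · 231 = 5336.1.
Change in producer surplus = 5336.1 - 9985.6 = -4649.5.

-4649.5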